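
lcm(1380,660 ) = 15180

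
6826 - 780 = 6046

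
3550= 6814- 3264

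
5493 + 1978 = 7471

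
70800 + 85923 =156723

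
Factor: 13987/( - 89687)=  - 13^( - 1)*71^1*197^1 * 6899^( - 1) 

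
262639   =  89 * 2951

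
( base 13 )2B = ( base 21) 1g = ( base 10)37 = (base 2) 100101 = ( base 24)1D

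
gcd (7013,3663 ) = 1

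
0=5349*0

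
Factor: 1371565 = 5^1 * 13^1*21101^1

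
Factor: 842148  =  2^2 * 3^2*149^1 * 157^1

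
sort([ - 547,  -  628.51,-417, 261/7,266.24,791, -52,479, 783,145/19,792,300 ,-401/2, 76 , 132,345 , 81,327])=[  -  628.51, - 547,-417, - 401/2 ,-52 , 145/19,261/7, 76,81,132,266.24,300, 327, 345,  479,783,791,792 ] 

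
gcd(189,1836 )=27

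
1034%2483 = 1034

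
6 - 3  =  3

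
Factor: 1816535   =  5^1*7^1* 17^1*43^1*71^1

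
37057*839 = 31090823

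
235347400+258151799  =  493499199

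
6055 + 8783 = 14838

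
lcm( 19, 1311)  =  1311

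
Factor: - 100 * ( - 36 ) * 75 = 270000 = 2^4*3^3*5^4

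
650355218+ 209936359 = 860291577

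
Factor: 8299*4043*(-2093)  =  -70226129701 = - 7^1 * 13^2*23^1*43^1 *193^1*311^1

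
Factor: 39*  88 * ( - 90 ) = - 308880 = - 2^4*3^3*5^1 *11^1*13^1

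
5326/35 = 5326/35 = 152.17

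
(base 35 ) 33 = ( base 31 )3F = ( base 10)108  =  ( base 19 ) 5D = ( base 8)154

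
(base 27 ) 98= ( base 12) 18b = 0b11111011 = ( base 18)dh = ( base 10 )251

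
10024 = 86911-76887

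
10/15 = 2/3 = 0.67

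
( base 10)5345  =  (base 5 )132340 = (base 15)18b5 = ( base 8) 12341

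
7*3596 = 25172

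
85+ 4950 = 5035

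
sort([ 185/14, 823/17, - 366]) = [ -366,185/14,823/17 ] 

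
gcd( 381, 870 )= 3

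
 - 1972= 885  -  2857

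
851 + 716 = 1567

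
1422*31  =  44082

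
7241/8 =7241/8 = 905.12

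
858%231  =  165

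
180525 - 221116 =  - 40591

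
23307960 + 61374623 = 84682583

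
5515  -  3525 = 1990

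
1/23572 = 1/23572 = 0.00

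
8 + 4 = 12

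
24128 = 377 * 64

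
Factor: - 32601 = -3^1*10867^1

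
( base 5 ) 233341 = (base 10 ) 8596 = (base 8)20624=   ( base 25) dil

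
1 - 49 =-48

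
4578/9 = 508  +  2/3 = 508.67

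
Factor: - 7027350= -2^1 * 3^1*5^2*11^1 * 4259^1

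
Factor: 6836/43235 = 2^2*5^( - 1 )*1709^1*8647^ ( - 1 ) 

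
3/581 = 3/581 = 0.01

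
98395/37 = 2659 + 12/37 = 2659.32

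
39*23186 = 904254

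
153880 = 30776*5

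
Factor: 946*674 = 637604 = 2^2*11^1*43^1 * 337^1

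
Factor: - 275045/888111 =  - 3^( -3 )*5^1*7^ (-1 )*37^( - 1)*127^(  -  1 )*55009^1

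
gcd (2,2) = 2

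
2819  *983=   2771077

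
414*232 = 96048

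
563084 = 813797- 250713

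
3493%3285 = 208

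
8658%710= 138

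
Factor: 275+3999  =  2^1*2137^1 = 4274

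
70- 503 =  - 433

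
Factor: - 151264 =  -  2^5*29^1*163^1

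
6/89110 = 3/44555 = 0.00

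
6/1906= 3/953 =0.00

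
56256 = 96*586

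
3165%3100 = 65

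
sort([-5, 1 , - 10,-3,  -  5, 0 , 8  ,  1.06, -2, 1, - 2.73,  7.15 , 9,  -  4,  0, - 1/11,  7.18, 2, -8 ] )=[-10,-8, - 5, - 5,-4, - 3 ,-2.73, - 2,-1/11,  0, 0,1,1,1.06,2,  7.15, 7.18,8,  9] 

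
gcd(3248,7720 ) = 8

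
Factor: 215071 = 449^1*479^1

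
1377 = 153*9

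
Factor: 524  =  2^2*131^1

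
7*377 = 2639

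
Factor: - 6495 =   -  3^1 * 5^1*433^1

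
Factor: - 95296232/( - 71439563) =2^3*13^( - 1)* 19^(-1)*31^1 * 37^( - 1 ) * 7817^( - 1)*384259^1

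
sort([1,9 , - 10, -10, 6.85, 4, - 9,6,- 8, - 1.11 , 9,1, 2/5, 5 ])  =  [- 10, - 10,-9,-8,  -  1.11,2/5, 1,1, 4,5, 6, 6.85 , 9,9]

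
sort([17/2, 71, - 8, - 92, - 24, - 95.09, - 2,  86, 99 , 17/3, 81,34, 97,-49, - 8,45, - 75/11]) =[ - 95.09,- 92, - 49 ,  -  24 , - 8, - 8, - 75/11, - 2, 17/3,17/2, 34,  45, 71, 81,86,97, 99]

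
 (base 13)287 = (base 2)111000001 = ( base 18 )16h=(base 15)1ee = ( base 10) 449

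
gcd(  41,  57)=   1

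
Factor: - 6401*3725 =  - 23843725 = - 5^2 * 37^1*149^1*173^1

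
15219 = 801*19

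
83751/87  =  962  +  19/29 =962.66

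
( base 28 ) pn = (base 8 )1323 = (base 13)438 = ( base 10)723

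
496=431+65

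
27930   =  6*4655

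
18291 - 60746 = -42455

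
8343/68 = 122+47/68 = 122.69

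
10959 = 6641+4318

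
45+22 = 67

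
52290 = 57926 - 5636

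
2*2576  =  5152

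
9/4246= 9/4246 = 0.00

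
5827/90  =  64 + 67/90 = 64.74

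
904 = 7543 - 6639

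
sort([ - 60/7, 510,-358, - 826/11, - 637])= [ - 637,-358,- 826/11 , - 60/7,  510 ]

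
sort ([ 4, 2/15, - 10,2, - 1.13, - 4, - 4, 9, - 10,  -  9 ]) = [ - 10, - 10, - 9, - 4, - 4 ,  -  1.13,2/15, 2,4,9]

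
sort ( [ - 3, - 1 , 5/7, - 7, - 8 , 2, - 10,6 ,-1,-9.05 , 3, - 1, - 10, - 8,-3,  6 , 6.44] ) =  [ - 10 , - 10, - 9.05, - 8, - 8 ,-7, - 3, - 3, - 1, -1, - 1, 5/7, 2,3,  6,6,  6.44]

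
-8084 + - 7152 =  - 15236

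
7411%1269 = 1066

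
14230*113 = 1607990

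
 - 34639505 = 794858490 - 829497995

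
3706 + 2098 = 5804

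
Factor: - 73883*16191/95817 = - 3^1*7^1*19^ ( - 1 )*41^(-2)*257^1*73883^1  =  -398746551/31939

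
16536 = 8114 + 8422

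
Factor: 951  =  3^1 * 317^1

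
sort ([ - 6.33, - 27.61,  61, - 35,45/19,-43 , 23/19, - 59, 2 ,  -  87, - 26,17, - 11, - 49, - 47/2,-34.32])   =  [ - 87,  -  59, - 49,  -  43  , - 35, - 34.32,-27.61 , - 26, - 47/2, - 11, - 6.33,23/19, 2, 45/19,17,61] 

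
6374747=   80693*79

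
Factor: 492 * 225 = 2^2*3^3 * 5^2*41^1=110700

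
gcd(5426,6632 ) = 2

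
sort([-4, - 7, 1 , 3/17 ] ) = [ - 7 ,  -  4, 3/17 , 1 ]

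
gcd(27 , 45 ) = 9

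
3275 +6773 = 10048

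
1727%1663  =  64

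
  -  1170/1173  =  -390/391 = - 1.00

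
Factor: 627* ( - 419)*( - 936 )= 245899368 = 2^3*3^3 *11^1*13^1*19^1*419^1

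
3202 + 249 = 3451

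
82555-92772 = - 10217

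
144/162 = 8/9 = 0.89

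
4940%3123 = 1817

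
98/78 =49/39 = 1.26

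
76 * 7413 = 563388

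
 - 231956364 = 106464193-338420557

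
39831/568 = 561/8 = 70.12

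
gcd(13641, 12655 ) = 1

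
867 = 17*51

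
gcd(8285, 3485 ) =5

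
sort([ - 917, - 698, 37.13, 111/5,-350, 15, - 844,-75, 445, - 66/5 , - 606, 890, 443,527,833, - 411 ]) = [ - 917, - 844,-698, - 606, - 411 ,-350,  -  75, - 66/5, 15, 111/5, 37.13, 443, 445, 527, 833, 890 ]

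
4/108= 1/27=0.04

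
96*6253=600288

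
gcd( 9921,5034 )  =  3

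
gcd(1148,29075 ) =1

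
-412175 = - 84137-328038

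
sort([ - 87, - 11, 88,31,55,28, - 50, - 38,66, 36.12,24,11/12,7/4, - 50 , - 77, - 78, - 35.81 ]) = [-87, - 78,-77, - 50, - 50, - 38, - 35.81, - 11, 11/12,7/4, 24 , 28,31, 36.12,55,66, 88]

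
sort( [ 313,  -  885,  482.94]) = [-885,313 , 482.94]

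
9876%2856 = 1308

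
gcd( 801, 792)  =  9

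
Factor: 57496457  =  163^1*352739^1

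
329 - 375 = - 46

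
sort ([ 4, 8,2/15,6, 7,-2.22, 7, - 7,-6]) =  [ - 7, - 6, -2.22, 2/15,  4,6, 7, 7,8] 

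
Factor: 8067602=2^1*157^1*25693^1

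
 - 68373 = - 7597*9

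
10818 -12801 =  - 1983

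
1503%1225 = 278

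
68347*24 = 1640328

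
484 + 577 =1061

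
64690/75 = 12938/15 = 862.53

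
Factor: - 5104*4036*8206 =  - 2^7*11^2* 29^1*373^1*1009^1 = -  169041499264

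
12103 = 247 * 49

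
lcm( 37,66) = 2442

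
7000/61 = 7000/61 = 114.75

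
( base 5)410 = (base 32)39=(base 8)151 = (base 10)105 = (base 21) 50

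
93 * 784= 72912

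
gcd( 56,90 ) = 2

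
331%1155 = 331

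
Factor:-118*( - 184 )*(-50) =- 2^5*5^2*23^1*59^1 =- 1085600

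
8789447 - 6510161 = 2279286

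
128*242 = 30976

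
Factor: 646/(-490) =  - 5^( -1 ) * 7^ (-2 )*17^1 * 19^1  =  -323/245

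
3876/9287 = 3876/9287 = 0.42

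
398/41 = 9 + 29/41=9.71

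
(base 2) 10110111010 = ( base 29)1lg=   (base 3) 2000022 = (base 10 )1466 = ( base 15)67B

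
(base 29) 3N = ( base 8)156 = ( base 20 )5A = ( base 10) 110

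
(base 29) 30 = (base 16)57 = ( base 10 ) 87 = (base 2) 1010111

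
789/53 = 14 + 47/53  =  14.89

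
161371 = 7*23053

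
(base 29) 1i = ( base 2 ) 101111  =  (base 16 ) 2F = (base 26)1l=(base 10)47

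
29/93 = 29/93 = 0.31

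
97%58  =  39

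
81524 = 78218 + 3306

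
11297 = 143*79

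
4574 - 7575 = -3001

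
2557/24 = 2557/24 = 106.54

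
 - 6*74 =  - 444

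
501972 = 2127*236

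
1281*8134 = 10419654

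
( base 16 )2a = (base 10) 42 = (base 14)30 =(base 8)52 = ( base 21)20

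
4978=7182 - 2204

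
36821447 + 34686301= 71507748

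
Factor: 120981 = 3^1*7^2*823^1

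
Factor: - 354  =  -2^1*3^1*59^1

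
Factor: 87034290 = 2^1*3^1*5^1*7^2*59207^1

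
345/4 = 345/4 = 86.25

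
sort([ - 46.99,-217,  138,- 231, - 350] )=[ - 350, - 231 , - 217, - 46.99, 138] 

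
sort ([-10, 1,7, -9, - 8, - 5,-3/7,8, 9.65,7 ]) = [ - 10, - 9, - 8, - 5, - 3/7,1, 7,7, 8,  9.65 ] 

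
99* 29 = 2871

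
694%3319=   694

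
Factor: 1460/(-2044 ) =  - 5/7 = - 5^1*7^(-1) 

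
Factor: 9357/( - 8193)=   -  3119/2731 = - 2731^ ( - 1)*3119^1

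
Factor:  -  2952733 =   -  7^1*19^1*149^2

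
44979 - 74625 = -29646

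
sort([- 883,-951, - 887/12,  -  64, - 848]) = [ - 951,-883,-848,-887/12,-64]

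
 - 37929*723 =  - 27422667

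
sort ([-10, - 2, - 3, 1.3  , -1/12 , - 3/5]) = [-10, - 3, - 2, - 3/5, - 1/12 , 1.3 ]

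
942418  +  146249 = 1088667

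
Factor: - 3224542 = - 2^1*1612271^1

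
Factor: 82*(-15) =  - 2^1*3^1*5^1*41^1 = - 1230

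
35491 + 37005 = 72496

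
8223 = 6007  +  2216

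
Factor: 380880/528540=2^2*3^1*23^1*383^( - 1) = 276/383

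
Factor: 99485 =5^1*101^1*197^1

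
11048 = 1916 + 9132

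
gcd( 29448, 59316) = 12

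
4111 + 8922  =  13033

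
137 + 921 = 1058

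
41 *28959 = 1187319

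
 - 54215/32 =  - 1695  +  25/32 = - 1694.22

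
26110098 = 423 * 61726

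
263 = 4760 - 4497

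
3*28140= 84420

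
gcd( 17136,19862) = 2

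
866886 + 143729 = 1010615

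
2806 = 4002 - 1196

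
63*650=40950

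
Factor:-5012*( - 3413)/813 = 17105956/813 = 2^2*3^(-1)*7^1* 179^1*271^( - 1)*3413^1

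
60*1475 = 88500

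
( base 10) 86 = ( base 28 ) 32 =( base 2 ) 1010110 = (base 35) 2g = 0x56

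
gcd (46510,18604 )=9302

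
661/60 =661/60 =11.02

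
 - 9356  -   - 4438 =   -  4918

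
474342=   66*7187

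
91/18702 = 91/18702 = 0.00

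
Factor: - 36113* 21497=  - 7^3*11^1*37^1*67^1*83^1 = -776321161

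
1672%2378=1672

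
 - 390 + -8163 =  - 8553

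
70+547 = 617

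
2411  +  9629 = 12040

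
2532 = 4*633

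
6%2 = 0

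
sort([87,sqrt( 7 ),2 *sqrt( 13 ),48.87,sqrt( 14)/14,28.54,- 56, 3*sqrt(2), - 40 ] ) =[ - 56, - 40,sqrt(14) /14,sqrt( 7 ),3*sqrt(2),2*sqrt(13), 28.54, 48.87,87 ] 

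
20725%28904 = 20725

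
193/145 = 1 + 48/145=1.33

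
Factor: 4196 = 2^2*1049^1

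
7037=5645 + 1392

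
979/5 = 979/5 = 195.80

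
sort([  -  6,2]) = [ - 6,2 ]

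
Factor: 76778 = 2^1  *  13^1 * 2953^1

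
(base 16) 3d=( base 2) 111101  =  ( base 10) 61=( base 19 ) 34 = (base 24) 2d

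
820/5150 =82/515 = 0.16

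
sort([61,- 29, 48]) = [ - 29, 48,61]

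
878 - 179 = 699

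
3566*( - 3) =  - 10698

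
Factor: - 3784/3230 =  - 1892/1615 = -2^2*5^( - 1 )*  11^1*17^(-1)*  19^( - 1 )*43^1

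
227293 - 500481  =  -273188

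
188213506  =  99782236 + 88431270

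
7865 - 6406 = 1459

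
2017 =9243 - 7226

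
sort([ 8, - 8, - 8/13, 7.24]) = [- 8, - 8/13,  7.24, 8]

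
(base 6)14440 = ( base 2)100100011000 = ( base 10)2328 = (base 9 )3166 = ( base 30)2HI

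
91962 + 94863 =186825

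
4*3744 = 14976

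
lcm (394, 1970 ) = 1970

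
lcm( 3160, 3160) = 3160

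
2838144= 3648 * 778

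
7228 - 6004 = 1224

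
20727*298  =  6176646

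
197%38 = 7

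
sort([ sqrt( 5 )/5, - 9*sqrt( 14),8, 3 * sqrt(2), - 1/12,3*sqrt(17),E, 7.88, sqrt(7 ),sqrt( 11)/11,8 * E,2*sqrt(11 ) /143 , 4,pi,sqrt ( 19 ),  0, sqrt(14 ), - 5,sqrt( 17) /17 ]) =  [ - 9*sqrt(14), - 5, - 1/12,0, 2 * sqrt(11)/143,sqrt(17)/17, sqrt(11 ) /11 , sqrt( 5)/5, sqrt( 7),E,pi,sqrt ( 14 ), 4,3*sqrt(2),sqrt ( 19 ), 7.88,8, 3*sqrt( 17),8*E]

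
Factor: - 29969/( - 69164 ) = 2^( - 2 ) * 23^1*1303^1 *17291^( - 1)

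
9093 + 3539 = 12632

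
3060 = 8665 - 5605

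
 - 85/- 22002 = 85/22002 = 0.00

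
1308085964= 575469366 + 732616598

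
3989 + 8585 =12574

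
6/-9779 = - 6/9779  =  - 0.00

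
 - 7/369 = -1 + 362/369 = - 0.02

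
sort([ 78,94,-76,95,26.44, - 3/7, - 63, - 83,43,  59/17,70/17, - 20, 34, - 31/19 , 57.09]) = [ - 83,-76, - 63, - 20, - 31/19, - 3/7,59/17,70/17,26.44,  34,43,57.09, 78,94,  95]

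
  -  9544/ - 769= 12+316/769   =  12.41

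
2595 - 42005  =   - 39410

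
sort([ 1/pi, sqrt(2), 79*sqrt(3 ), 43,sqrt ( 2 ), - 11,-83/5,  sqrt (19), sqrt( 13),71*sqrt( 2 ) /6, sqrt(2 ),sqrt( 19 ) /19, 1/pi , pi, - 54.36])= [ - 54.36,-83/5, - 11 , sqrt(19 ) /19, 1/pi,1/pi,sqrt( 2) , sqrt(2 ), sqrt( 2 ), pi,sqrt( 13),sqrt(19 ) , 71*sqrt( 2)/6,43,79*sqrt( 3 ) ] 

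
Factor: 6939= 3^3 * 257^1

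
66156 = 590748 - 524592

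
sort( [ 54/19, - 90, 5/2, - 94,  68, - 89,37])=[ - 94, - 90,- 89,  5/2, 54/19, 37, 68]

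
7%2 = 1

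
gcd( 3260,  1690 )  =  10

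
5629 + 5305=10934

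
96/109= 96/109=0.88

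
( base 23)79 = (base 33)55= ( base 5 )1140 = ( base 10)170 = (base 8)252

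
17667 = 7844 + 9823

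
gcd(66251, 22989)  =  97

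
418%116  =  70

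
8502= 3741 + 4761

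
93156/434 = 214 + 20/31 = 214.65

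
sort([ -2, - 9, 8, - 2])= [- 9,-2 , - 2, 8 ] 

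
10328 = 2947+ 7381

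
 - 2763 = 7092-9855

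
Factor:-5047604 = -2^2*1261901^1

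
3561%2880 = 681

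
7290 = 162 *45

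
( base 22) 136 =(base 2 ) 1000101100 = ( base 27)KG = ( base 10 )556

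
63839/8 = 7979 + 7/8 = 7979.88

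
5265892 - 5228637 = 37255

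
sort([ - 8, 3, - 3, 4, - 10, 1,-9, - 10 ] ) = [ - 10,-10 , - 9,-8 , - 3,1 , 3,  4] 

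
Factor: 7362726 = 2^1*3^1*7^1  *175303^1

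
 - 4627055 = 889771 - 5516826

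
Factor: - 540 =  - 2^2*3^3*5^1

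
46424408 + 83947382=130371790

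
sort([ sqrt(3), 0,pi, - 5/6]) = [ - 5/6, 0, sqrt(3 ), pi]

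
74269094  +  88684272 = 162953366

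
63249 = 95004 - 31755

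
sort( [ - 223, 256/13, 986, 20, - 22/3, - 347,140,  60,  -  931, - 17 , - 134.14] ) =[  -  931, - 347,  -  223, - 134.14, - 17,- 22/3, 256/13,  20,60 , 140, 986 ] 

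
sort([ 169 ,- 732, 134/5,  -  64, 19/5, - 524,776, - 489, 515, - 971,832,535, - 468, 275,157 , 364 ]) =[ - 971, - 732, - 524, - 489,-468, - 64, 19/5, 134/5, 157, 169, 275,  364, 515,535,776, 832]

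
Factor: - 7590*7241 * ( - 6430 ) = 2^2*3^1*5^2*11^1*13^1*23^1*557^1*643^1 = 353387591700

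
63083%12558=293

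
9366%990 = 456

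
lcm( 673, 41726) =41726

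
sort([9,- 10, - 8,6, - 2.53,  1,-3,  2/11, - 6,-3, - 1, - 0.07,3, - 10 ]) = [ - 10, - 10, -8, - 6, - 3,-3, - 2.53, - 1, - 0.07,  2/11, 1, 3,6,9]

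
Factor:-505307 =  - 11^1*71^1 * 647^1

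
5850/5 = 1170 =1170.00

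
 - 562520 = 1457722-2020242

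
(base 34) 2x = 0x65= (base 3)10202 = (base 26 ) 3n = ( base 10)101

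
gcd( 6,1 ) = 1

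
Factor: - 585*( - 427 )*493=3^2*5^1*7^1 * 13^1*17^1*29^1 * 61^1 = 123148935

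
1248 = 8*156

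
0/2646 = 0 = 0.00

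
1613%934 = 679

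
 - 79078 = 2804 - 81882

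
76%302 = 76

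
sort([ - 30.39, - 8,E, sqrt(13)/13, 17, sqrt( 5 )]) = [-30.39, - 8, sqrt (13)/13, sqrt(5 ), E, 17] 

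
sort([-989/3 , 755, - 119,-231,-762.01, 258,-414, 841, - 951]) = [ - 951  , - 762.01, - 414, - 989/3,- 231,- 119, 258, 755,  841]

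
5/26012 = 5/26012=0.00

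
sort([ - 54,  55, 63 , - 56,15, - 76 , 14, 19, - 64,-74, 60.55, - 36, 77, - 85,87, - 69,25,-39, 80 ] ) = [ - 85 , - 76 , - 74, - 69, - 64 , - 56, - 54, - 39, - 36, 14, 15, 19, 25, 55, 60.55,63, 77,80,87 ]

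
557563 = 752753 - 195190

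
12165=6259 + 5906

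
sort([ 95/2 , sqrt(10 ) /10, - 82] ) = [-82, sqrt( 10)/10, 95/2]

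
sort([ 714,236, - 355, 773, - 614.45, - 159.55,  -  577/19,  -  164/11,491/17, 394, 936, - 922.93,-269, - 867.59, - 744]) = [-922.93, - 867.59,  -  744, -614.45, - 355, - 269, - 159.55,-577/19, - 164/11, 491/17, 236, 394,714 , 773, 936 ]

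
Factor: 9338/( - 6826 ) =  - 7^1*23^1*29^1*3413^( -1 )= - 4669/3413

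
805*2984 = 2402120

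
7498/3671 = 2 + 156/3671=   2.04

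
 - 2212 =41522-43734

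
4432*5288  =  23436416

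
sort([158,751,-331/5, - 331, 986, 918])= [ - 331, - 331/5, 158 , 751, 918,986]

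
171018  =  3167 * 54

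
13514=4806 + 8708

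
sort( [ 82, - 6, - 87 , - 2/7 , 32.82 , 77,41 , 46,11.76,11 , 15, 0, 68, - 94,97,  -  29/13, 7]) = [ - 94, - 87 , - 6, - 29/13, - 2/7,0,7,11,11.76,15 , 32.82, 41,  46, 68,77,82,  97]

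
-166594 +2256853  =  2090259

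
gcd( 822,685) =137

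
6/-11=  - 6/11=-0.55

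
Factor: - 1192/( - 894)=4/3 = 2^2*3^( - 1) 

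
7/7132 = 7/7132 = 0.00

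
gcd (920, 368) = 184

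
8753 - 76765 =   -  68012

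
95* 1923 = 182685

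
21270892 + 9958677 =31229569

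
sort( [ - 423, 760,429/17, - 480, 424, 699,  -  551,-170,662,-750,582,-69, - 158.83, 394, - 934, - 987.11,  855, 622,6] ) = [  -  987.11,-934, - 750, - 551, - 480, - 423, - 170,-158.83, - 69,6, 429/17,394, 424, 582,622, 662, 699, 760, 855 ]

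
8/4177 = 8/4177 = 0.00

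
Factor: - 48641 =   -  127^1*383^1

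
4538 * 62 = 281356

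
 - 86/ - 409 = 86/409 = 0.21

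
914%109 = 42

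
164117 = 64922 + 99195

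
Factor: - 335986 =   -  2^1* 7^1*103^1* 233^1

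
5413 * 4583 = 24807779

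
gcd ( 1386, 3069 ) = 99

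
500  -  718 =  - 218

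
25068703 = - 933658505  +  958727208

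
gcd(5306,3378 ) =2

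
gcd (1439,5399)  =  1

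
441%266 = 175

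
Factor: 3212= 2^2*11^1*  73^1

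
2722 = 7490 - 4768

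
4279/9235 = 4279/9235= 0.46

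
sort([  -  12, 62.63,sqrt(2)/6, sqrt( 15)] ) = [-12, sqrt( 2) /6,sqrt (15),62.63] 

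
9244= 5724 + 3520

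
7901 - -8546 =16447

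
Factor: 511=7^1*73^1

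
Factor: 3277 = 29^1*113^1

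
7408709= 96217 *77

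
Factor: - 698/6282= - 3^( -2) = -1/9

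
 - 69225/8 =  - 8654+7/8 = - 8653.12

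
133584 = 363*368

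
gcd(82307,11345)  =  1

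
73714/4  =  36857/2  =  18428.50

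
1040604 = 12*86717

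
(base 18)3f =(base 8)105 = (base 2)1000101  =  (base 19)3c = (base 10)69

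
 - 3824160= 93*( - 41120) 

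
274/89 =274/89 = 3.08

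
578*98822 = 57119116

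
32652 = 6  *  5442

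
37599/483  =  12533/161 = 77.84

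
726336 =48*15132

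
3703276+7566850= 11270126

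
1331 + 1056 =2387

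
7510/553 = 7510/553 = 13.58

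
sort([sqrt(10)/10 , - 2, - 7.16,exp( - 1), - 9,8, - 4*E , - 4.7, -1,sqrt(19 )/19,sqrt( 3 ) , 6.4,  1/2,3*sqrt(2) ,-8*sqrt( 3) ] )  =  [ - 8*sqrt( 3),- 4  *E,  -  9, - 7.16, - 4.7, - 2, - 1,sqrt(19) /19, sqrt( 10)/10,exp( - 1),1/2,  sqrt( 3),3*sqrt( 2 ),  6.4, 8]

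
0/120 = 0=0.00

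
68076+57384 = 125460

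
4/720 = 1/180=0.01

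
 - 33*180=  - 5940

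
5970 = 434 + 5536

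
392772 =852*461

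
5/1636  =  5/1636  =  0.00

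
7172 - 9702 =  - 2530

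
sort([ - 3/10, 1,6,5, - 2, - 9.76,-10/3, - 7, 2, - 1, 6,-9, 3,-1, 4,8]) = [ - 9.76, - 9, - 7, - 10/3, - 2, -1, - 1, - 3/10 , 1, 2 , 3, 4, 5,  6, 6, 8]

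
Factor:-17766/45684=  - 2^(-1) * 3^ ( - 2)*7^1  =  - 7/18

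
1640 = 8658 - 7018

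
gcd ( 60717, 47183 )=1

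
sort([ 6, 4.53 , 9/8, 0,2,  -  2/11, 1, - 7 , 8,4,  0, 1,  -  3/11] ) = [-7, - 3/11, - 2/11, 0, 0,1, 1, 9/8, 2, 4, 4.53, 6, 8 ] 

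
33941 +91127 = 125068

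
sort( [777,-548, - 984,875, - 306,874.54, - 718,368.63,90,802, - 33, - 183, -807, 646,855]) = [ - 984, - 807, - 718,-548, - 306, - 183, - 33,90, 368.63,646,777,802,  855,874.54,875 ]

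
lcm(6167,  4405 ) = 30835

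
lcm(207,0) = 0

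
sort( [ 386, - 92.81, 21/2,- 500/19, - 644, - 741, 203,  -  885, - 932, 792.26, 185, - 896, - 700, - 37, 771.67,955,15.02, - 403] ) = [ - 932, - 896, - 885, - 741, - 700, - 644, - 403, - 92.81, - 37,-500/19,  21/2, 15.02, 185, 203, 386,771.67, 792.26,955 ] 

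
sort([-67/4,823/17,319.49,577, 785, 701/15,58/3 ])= [ - 67/4 , 58/3,701/15,823/17,319.49,577, 785 ] 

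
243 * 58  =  14094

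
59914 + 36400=96314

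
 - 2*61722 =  -123444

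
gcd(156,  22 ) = 2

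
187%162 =25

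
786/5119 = 786/5119 = 0.15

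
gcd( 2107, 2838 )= 43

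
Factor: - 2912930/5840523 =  - 2^1 * 3^(-2)* 5^1*13^( - 1 ) * 49919^( - 1)*291293^1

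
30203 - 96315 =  - 66112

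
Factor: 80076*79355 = 6354430980 = 2^2*3^1*5^1*59^1*269^1 * 6673^1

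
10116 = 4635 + 5481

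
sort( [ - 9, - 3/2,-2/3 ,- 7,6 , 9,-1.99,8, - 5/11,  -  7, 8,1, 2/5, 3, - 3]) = [- 9, - 7, - 7 , - 3, - 1.99,  -  3/2,-2/3, - 5/11, 2/5, 1,3, 6, 8,  8, 9]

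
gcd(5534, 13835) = 2767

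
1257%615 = 27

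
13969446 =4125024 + 9844422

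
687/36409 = 687/36409=0.02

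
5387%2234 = 919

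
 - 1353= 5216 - 6569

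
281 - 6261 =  - 5980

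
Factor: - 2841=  - 3^1*947^1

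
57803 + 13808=71611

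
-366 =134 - 500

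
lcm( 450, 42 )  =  3150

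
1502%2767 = 1502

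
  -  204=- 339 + 135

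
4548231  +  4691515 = 9239746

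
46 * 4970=228620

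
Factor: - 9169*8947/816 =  - 82035043/816 = - 2^ ( - 4)*3^( - 1) * 17^(- 1)*23^1 * 53^1*173^1*389^1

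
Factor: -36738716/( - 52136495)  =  2^2*5^( - 1 )* 7^1*389^1*3373^1*10427299^(  -  1)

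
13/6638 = 13/6638 = 0.00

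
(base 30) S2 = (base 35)O2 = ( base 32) QA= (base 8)1512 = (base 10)842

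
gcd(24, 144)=24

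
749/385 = 107/55   =  1.95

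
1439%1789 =1439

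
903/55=16 + 23/55 = 16.42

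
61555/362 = 170 + 15/362 = 170.04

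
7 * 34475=241325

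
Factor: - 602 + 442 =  - 2^5*5^1 = - 160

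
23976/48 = 999/2  =  499.50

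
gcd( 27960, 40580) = 20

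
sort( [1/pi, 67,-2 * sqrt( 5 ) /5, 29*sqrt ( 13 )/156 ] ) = [ - 2*sqrt( 5)/5,  1/pi, 29*sqrt( 13 )/156, 67 ] 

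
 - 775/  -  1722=775/1722 = 0.45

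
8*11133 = 89064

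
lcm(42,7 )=42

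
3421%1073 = 202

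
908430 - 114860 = 793570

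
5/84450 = 1/16890 = 0.00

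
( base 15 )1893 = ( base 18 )g73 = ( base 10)5313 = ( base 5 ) 132223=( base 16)14C1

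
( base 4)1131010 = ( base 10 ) 5956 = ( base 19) G99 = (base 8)13504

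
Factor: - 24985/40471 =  - 5^1*19^1  *  263^1*40471^( - 1)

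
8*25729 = 205832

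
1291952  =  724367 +567585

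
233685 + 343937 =577622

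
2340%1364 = 976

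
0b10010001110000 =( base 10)9328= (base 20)1368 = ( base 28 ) BP4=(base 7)36124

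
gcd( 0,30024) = 30024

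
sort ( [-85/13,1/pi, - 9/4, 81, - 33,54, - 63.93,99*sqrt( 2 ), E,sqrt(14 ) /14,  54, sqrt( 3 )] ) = [ - 63.93, - 33, - 85/13,  -  9/4,sqrt( 14)/14 , 1/pi,sqrt(3 ), E, 54,54,81,99*sqrt( 2 )] 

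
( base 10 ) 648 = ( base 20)1c8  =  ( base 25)10n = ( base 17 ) 242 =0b1010001000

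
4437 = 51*87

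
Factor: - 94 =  - 2^1*47^1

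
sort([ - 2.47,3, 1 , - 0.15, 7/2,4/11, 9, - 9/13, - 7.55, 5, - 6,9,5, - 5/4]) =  [-7.55, - 6,  -  2.47,-5/4, -9/13,-0.15, 4/11, 1,3, 7/2,5, 5,9,9 ] 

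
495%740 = 495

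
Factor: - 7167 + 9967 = 2^4*5^2*7^1 = 2800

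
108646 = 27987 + 80659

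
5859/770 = 837/110 = 7.61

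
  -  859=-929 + 70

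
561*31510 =17677110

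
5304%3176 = 2128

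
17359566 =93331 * 186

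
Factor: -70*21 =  - 1470 = - 2^1 * 3^1*5^1*7^2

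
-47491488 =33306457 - 80797945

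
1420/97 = 1420/97 = 14.64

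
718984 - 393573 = 325411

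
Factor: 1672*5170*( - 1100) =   -  9508664000 = - 2^6*5^3*11^3*19^1*47^1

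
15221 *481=7321301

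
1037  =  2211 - 1174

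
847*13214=11192258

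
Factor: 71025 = 3^1*5^2*947^1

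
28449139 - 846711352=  - 818262213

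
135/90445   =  27/18089= 0.00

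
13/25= 13/25 = 0.52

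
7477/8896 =7477/8896 =0.84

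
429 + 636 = 1065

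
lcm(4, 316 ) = 316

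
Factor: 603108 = 2^2 *3^2*11^1*1523^1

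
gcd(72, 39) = 3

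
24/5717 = 24/5717 = 0.00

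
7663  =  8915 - 1252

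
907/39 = 23 + 10/39 = 23.26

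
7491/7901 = 7491/7901 = 0.95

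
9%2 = 1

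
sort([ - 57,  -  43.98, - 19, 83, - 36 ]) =[ - 57, - 43.98,  -  36, - 19,  83 ]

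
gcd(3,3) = 3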